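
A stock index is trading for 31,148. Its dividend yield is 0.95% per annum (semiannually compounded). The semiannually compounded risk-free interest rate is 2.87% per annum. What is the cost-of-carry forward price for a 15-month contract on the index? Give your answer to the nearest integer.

31,897

F = S · (1+r/2)^(2T) / (1+q/2)^(2T)
= 31148 × 1.036262 / 1.011917 = 31148 × 1.024058
F = 31,897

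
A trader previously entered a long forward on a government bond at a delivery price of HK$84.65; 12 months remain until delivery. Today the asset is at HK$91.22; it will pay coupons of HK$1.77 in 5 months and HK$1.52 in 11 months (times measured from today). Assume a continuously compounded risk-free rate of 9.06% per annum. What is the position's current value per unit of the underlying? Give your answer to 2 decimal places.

PV(remaining coupons) I = 1.77·e^(−0.0906·5/12) + 1.52·e^(−0.0906·11/12) = 3.1033
Current forward F = (S − I)·e^(rT) = (91.22 − 3.1033)·e^(0.0906·12/12) = 88.1167 × 1.094831 = 96.4729
Value (long) = (F − K)·e^(−rT) = (96.4729 − 84.65) × 0.913383 = 10.7988
Value = HK$10.80

HK$10.80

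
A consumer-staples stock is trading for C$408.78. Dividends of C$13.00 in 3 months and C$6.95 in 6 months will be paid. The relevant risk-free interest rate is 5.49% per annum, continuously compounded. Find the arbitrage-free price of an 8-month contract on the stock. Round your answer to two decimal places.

PV(dividends) I = 13.00·e^(−0.0549·3/12) + 6.95·e^(−0.0549·6/12)
I = 12.8228 + 6.7618 = 19.5846
F = (S − I)·e^(rT) = (408.78 − 19.5846) · e^(0.0549·8/12)
= 389.1954 · e^0.036600 = 389.1954 × 1.037278 = C$403.70

C$403.70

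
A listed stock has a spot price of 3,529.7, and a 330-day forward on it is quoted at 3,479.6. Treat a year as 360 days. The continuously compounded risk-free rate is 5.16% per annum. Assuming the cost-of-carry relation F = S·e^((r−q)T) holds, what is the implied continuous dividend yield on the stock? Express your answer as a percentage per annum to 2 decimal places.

6.72%

From F = S·e^((r−q)T): (r − q) = ln(F/S)/T
ln(3479.6/3529.7) = ln(0.985806) = -0.014296
(r − q) = -0.014296 / (330/360) = -0.015596
q = r − ln(F/S)/T = 0.0516 + 0.015596 = 0.067196
q = 6.72%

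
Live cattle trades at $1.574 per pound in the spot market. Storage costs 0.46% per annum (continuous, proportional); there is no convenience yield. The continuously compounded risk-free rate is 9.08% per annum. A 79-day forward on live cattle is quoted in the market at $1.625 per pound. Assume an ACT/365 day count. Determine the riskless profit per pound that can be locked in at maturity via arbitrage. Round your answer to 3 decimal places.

Fair forward: F* = S·e^(carry·T), with carry = (r + u) = 0.0908 + 0.0046 = 0.0954
F* = 1.574 · e^(0.0954 × 79/365) = 1.574 · e^0.020648 = 1.574 × 1.020863 = $1.6068
Market $1.625 > fair $1.6068: forward overpriced → cash-and-carry (buy spot, short the forward).
At maturity, profit = |F_mkt − F*| = |1.625 − 1.6068| = $0.018 per pound

$0.018 per pound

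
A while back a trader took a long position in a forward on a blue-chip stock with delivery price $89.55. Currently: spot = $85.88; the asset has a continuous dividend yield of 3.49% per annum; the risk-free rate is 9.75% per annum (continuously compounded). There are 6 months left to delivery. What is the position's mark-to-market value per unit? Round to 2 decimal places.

-$0.89

Current fair forward for the remaining 6 months: F = S·e^((r − q)·T), (r − q) = 0.0975 − 0.0349 = 0.0626
F = 85.88 · e^(0.0626 × 6/12) = 85.88 × 1.031795 = 88.6106
Value of long forward = (F − K)·e^(−rT) = (88.6106 − 89.55) · e^(−0.0975·6/12)
= -0.9394 × 0.952419 = -0.89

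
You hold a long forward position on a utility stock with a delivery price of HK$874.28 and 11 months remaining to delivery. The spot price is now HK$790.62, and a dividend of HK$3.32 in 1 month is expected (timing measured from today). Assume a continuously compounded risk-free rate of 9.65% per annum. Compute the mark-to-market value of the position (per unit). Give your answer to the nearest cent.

PV(remaining dividends) I = 3.32·e^(−0.0965·1/12) = 3.2934
Current forward F = (S − I)·e^(rT) = (790.62 − 3.2934)·e^(0.0965·11/12) = 787.3266 × 1.092489 = 860.1456
Value (long) = (F − K)·e^(−rT) = (860.1456 − 874.28) × 0.915341 = -12.9378
Value = -HK$12.94

-HK$12.94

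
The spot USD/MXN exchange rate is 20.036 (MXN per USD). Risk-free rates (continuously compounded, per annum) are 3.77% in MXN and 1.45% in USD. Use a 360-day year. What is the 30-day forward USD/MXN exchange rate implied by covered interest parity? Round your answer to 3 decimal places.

F = S·e^((r_MXN − r_USD)T) = 20.036 · e^((0.0377 − 0.0145) × 30/360)
= 20.036 · e^0.001933 = 20.036 × 1.001935
F = 20.075 MXN per USD

20.075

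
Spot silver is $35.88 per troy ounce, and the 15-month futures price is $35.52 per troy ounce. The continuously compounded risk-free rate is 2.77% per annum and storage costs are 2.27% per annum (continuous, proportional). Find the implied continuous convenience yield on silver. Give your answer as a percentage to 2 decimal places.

5.85%

F = S·e^((r+u−y)T) ⇒ (r+u−y) = ln(F/S)/T
ln(35.52/35.88) = -0.010084; /T ⇒ -0.008067
y = r + u − ln(F/S)/T = 0.0277 + 0.0227 + 0.008067 = 0.058467
y = 5.85%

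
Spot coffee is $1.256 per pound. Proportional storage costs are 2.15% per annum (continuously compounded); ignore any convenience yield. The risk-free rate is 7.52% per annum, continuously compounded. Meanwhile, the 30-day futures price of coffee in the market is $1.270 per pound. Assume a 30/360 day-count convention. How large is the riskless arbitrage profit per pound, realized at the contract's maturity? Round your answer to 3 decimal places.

Fair futures: F* = S·e^(carry·T), with carry = (r + u) = 0.0752 + 0.0215 = 0.0967
F* = 1.256 · e^(0.0967 × 30/360) = 1.256 · e^0.008058 = 1.256 × 1.008091 = $1.2662
Market $1.270 > fair $1.2662: forward overpriced → cash-and-carry (buy spot, short the forward).
At maturity, profit = |F_mkt − F*| = |1.270 − 1.2662| = $0.004 per pound

$0.004 per pound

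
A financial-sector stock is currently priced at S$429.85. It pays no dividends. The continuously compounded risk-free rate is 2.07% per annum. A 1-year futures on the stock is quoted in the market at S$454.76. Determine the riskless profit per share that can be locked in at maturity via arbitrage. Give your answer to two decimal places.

S$15.92 per share

Fair futures: F* = S·e^(carry·T), with carry = r = 0.0207
F* = 429.85 · e^(0.0207 × 1) = 429.85 · e^0.020700 = 429.85 × 1.020916 = S$438.8407
Market S$454.76 > fair S$438.8407: forward overpriced → cash-and-carry (buy spot, short the forward).
At maturity, profit = |F_mkt − F*| = |454.76 − 438.8407| = S$15.92 per share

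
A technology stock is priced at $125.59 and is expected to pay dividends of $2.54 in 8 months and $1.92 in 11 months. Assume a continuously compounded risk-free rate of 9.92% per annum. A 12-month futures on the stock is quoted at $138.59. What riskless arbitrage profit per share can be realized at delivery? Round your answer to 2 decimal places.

PV(dividends) I = 2.54·e^(−0.0992·8/12) + 1.92·e^(−0.0992·11/12) = 4.1306
Fair futures F* = (S − I)·e^(rT) = (125.59 − 4.1306)·e^0.099200 = 121.4594 × 1.104287 = 134.1260
Market $138.59 > fair 134.1260: forward overpriced → cash-and-carry (borrow at r, buy the stock and collect the dividends, short the forward).
Profit at T = |F_mkt − F*| = |138.59 − 134.1260| = $4.46 per share

$4.46 per share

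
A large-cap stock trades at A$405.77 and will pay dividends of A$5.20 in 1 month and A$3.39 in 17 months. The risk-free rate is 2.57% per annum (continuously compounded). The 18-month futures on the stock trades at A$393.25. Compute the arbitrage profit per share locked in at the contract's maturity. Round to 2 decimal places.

A$19.68 per share

PV(dividends) I = 5.20·e^(−0.0257·1/12) + 3.39·e^(−0.0257·17/12) = 8.4577
Fair futures F* = (S − I)·e^(rT) = (405.77 − 8.4577)·e^0.038550 = 397.3123 × 1.039303 = 412.9279
Market A$393.25 < fair 412.9279: forward underpriced → reverse cash-and-carry (short the stock, invest proceeds at r, pay the dividends, go long the forward).
Profit at T = |F_mkt − F*| = |393.25 − 412.9279| = A$19.68 per share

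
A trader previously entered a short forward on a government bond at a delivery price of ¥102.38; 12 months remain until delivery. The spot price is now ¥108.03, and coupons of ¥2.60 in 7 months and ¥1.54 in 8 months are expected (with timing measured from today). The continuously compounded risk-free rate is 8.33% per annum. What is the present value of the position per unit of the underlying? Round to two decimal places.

PV(remaining coupons) I = 2.60·e^(−0.0833·7/12) + 1.54·e^(−0.0833·8/12) = 3.9335
Current forward F = (S − I)·e^(rT) = (108.03 − 3.9335)·e^(0.0833·12/12) = 104.0965 × 1.086868 = 113.1392
Value (long) = (F − K)·e^(−rT) = (113.1392 − 102.38) × 0.920075 = 9.8993
Short position value = −(long value) = -¥9.90

-¥9.90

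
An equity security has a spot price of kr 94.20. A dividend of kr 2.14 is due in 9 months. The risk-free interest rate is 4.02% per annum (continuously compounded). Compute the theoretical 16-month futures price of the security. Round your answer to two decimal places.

PV(dividends) I = 2.14·e^(−0.0402·9/12)
I = 2.0764
F = (S − I)·e^(rT) = (94.20 − 2.0764) · e^(0.0402·16/12)
= 92.1236 · e^0.053600 = 92.1236 × 1.055062 = kr 97.20

kr 97.20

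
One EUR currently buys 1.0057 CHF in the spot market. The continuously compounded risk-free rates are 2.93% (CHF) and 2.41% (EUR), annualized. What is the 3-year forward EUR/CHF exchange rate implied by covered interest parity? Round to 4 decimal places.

F = S·e^((r_CHF − r_EUR)T) = 1.0057 · e^((0.0293 − 0.0241) × 3)
= 1.0057 · e^0.015600 = 1.0057 × 1.015722
F = 1.0215 CHF per EUR

1.0215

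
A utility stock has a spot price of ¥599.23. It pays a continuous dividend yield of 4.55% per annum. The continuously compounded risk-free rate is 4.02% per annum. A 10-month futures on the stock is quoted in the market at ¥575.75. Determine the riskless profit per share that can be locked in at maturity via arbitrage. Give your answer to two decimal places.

¥20.84 per share

Fair futures: F* = S·e^(carry·T), with carry = (r − q) = 0.0402 − 0.0455 = -0.0053
F* = 599.23 · e^(-0.0053 × 10/12) = 599.23 · e^-0.004417 = 599.23 × 0.995593 = ¥596.5892
Market ¥575.75 < fair ¥596.5892: forward underpriced → reverse cash-and-carry (short spot, go long the forward).
At maturity, profit = |F_mkt − F*| = |575.75 − 596.5892| = ¥20.84 per share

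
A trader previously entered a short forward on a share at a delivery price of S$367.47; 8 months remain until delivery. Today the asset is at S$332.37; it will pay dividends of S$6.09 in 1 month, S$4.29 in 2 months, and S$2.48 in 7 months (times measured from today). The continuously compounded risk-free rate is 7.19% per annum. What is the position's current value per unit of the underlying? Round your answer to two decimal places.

S$30.57

PV(remaining dividends) I = 6.09·e^(−0.0719·1/12) + 4.29·e^(−0.0719·2/12) + 2.48·e^(−0.0719·7/12) = 12.6707
Current forward F = (S − I)·e^(rT) = (332.37 − 12.6707)·e^(0.0719·8/12) = 319.6993 × 1.049101 = 335.3969
Value (long) = (F − K)·e^(−rT) = (335.3969 − 367.47) × 0.953197 = -30.5720
Short position value = −(long value) = S$30.57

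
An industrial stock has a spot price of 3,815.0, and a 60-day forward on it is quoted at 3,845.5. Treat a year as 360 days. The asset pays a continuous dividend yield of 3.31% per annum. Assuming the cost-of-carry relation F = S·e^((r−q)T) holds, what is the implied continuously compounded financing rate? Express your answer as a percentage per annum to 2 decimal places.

8.09%

From F = S·e^((r−q)T): (r − q) = ln(F/S)/T
ln(3845.5/3815.0) = ln(1.007995) = 0.007963
(r − q) = 0.007963 / (60/360) = 0.047778
r = ln(F/S)/T + q = 0.047778 + 0.0331 = 0.080878
r = 8.09%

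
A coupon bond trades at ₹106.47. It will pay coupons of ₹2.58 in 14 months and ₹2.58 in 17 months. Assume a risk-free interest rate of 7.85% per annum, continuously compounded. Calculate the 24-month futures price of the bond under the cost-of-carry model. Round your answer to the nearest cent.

PV(coupons) I = 2.58·e^(−0.0785·14/12) + 2.58·e^(−0.0785·17/12)
I = 2.3542 + 2.3085 = 4.6627
F = (S − I)·e^(rT) = (106.47 − 4.6627) · e^(0.0785·24/12)
= 101.8073 · e^0.157000 = 101.8073 × 1.169996 = ₹119.11

₹119.11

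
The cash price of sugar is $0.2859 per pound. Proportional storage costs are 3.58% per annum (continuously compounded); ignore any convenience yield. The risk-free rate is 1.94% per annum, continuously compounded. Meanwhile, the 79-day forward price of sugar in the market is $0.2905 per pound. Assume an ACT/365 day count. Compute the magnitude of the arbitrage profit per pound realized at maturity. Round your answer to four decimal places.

$0.0012 per pound

Fair forward: F* = S·e^(carry·T), with carry = (r + u) = 0.0194 + 0.0358 = 0.0552
F* = 0.2859 · e^(0.0552 × 79/365) = 0.2859 · e^0.011947 = 0.2859 × 1.012019 = $0.2893
Market $0.2905 > fair $0.2893: forward overpriced → cash-and-carry (buy spot, short the forward).
At maturity, profit = |F_mkt − F*| = |0.2905 − 0.2893| = $0.0012 per pound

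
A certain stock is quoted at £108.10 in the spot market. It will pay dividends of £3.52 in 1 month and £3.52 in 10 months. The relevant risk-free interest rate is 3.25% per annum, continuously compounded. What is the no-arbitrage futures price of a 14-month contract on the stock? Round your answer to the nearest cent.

£105.07

PV(dividends) I = 3.52·e^(−0.0325·1/12) + 3.52·e^(−0.0325·10/12)
I = 3.5105 + 3.4259 = 6.9364
F = (S − I)·e^(rT) = (108.10 − 6.9364) · e^(0.0325·14/12)
= 101.1636 · e^0.037917 = 101.1636 × 1.038645 = £105.07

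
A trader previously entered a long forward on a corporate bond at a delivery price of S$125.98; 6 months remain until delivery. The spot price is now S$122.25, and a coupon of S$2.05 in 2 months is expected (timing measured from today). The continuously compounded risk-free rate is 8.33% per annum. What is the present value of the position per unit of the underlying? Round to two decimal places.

PV(remaining coupons) I = 2.05·e^(−0.0833·2/12) = 2.0217
Current forward F = (S − I)·e^(rT) = (122.25 − 2.0217)·e^(0.0833·6/12) = 120.2283 × 1.042530 = 125.3416
Value (long) = (F − K)·e^(−rT) = (125.3416 − 125.98) × 0.959205 = -0.6124
Value = -S$0.61

-S$0.61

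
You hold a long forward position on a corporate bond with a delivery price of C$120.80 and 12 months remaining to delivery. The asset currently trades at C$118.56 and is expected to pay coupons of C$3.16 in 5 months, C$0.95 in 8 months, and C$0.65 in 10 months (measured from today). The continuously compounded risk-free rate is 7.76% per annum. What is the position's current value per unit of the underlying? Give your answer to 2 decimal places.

C$2.21

PV(remaining coupons) I = 3.16·e^(−0.0776·5/12) + 0.95·e^(−0.0776·8/12) + 0.65·e^(−0.0776·10/12) = 4.5709
Current forward F = (S − I)·e^(rT) = (118.56 − 4.5709)·e^(0.0776·12/12) = 113.9891 × 1.080690 = 123.1869
Value (long) = (F − K)·e^(−rT) = (123.1869 − 120.80) × 0.925334 = 2.2087
Value = C$2.21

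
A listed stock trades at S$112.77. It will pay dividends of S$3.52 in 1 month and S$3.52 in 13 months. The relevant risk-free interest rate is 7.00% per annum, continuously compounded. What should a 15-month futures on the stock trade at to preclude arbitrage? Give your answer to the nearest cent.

S$115.70

PV(dividends) I = 3.52·e^(−0.0700·1/12) + 3.52·e^(−0.0700·13/12)
I = 3.4995 + 3.2629 = 6.7624
F = (S − I)·e^(rT) = (112.77 − 6.7624) · e^(0.0700·15/12)
= 106.0076 · e^0.087500 = 106.0076 × 1.091442 = S$115.70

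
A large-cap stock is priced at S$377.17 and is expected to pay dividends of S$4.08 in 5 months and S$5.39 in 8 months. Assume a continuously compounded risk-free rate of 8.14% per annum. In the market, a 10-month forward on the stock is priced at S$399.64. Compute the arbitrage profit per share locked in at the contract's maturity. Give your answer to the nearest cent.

PV(dividends) I = 4.08·e^(−0.0814·5/12) + 5.39·e^(−0.0814·8/12) = 9.0492
Fair forward F* = (S − I)·e^(rT) = (377.17 − 9.0492)·e^0.067833 = 368.1208 × 1.070187 = 393.9581
Market S$399.64 > fair 393.9581: forward overpriced → cash-and-carry (borrow at r, buy the stock and collect the dividends, short the forward).
Profit at T = |F_mkt − F*| = |399.64 − 393.9581| = S$5.68 per share

S$5.68 per share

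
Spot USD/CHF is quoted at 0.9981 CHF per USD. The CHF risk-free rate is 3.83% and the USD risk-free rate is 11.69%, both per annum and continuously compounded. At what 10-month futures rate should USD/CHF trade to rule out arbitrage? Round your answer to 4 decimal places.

F = S·e^((r_CHF − r_USD)T) = 0.9981 · e^((0.0383 − 0.1169) × 10/12)
= 0.9981 · e^-0.065500 = 0.9981 × 0.936599
F = 0.9348 CHF per USD

0.9348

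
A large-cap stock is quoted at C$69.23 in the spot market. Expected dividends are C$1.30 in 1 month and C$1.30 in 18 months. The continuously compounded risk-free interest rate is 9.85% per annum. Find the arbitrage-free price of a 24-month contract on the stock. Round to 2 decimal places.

PV(dividends) I = 1.30·e^(−0.0985·1/12) + 1.30·e^(−0.0985·18/12)
I = 1.2894 + 1.1214 = 2.4108
F = (S − I)·e^(rT) = (69.23 − 2.4108) · e^(0.0985·24/12)
= 66.8192 · e^0.197000 = 66.8192 × 1.217744 = C$81.37

C$81.37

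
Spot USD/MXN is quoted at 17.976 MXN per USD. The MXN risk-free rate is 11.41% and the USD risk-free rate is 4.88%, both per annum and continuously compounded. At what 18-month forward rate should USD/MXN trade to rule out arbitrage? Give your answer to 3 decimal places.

19.826

F = S·e^((r_MXN − r_USD)T) = 17.976 · e^((0.1141 − 0.0488) × 18/12)
= 17.976 · e^0.097950 = 17.976 × 1.102908
F = 19.826 MXN per USD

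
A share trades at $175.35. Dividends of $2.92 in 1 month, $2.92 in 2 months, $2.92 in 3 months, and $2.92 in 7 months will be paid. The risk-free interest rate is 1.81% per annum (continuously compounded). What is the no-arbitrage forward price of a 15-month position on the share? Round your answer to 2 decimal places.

$167.47

PV(dividends) I = 2.92·e^(−0.0181·1/12) + 2.92·e^(−0.0181·2/12) + 2.92·e^(−0.0181·3/12) + 2.92·e^(−0.0181·7/12)
I = 2.9156 + 2.9112 + 2.9068 + 2.8893 = 11.6229
F = (S − I)·e^(rT) = (175.35 − 11.6229) · e^(0.0181·15/12)
= 163.7271 · e^0.022625 = 163.7271 × 1.022883 = $167.47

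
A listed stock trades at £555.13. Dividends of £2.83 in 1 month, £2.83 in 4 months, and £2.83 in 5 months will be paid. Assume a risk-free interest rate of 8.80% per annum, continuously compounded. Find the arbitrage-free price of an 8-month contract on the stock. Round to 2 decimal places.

£579.89

PV(dividends) I = 2.83·e^(−0.0880·1/12) + 2.83·e^(−0.0880·4/12) + 2.83·e^(−0.0880·5/12)
I = 2.8093 + 2.7482 + 2.7281 = 8.2856
F = (S − I)·e^(rT) = (555.13 − 8.2856) · e^(0.0880·8/12)
= 546.8444 · e^0.058667 = 546.8444 × 1.060422 = £579.89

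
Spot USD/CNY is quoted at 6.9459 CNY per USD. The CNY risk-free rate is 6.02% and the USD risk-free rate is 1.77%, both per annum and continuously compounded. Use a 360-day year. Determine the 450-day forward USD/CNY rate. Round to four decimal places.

7.3249

F = S·e^((r_CNY − r_USD)T) = 6.9459 · e^((0.0602 − 0.0177) × 450/360)
= 6.9459 · e^0.053125 = 6.9459 × 1.054561
F = 7.3249 CNY per USD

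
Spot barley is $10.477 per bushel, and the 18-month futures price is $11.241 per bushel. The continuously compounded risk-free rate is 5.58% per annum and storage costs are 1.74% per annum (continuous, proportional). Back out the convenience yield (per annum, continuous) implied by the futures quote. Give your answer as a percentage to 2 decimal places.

F = S·e^((r+u−y)T) ⇒ (r+u−y) = ln(F/S)/T
ln(11.241/10.477) = 0.070385; /T ⇒ 0.046923
y = r + u − ln(F/S)/T = 0.0558 + 0.0174 − 0.046923 = 0.026277
y = 2.63%

2.63%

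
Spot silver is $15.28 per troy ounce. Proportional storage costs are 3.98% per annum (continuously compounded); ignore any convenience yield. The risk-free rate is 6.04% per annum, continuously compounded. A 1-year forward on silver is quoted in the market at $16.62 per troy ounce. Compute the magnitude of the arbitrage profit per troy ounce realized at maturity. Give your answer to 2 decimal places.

$0.27 per troy ounce

Fair forward: F* = S·e^(carry·T), with carry = (r + u) = 0.0604 + 0.0398 = 0.1002
F* = 15.28 · e^(0.1002 × 1) = 15.28 · e^0.100200 = 15.28 × 1.105392 = $16.8904
Market $16.62 < fair $16.8904: forward underpriced → reverse cash-and-carry (short spot, go long the forward).
At maturity, profit = |F_mkt − F*| = |16.62 − 16.8904| = $0.27 per troy ounce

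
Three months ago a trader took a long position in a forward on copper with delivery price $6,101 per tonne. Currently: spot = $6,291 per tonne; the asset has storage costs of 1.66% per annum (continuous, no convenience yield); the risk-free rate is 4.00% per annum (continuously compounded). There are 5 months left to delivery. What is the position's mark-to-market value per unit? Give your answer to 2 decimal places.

$334.50 per tonne

Current fair forward for the remaining 5 months: F = S·e^((r + u)·T), (r + u) = 0.0400 + 0.0166 = 0.0566
F = 6291 · e^(0.0566 × 5/12) = 6291 × 1.02386362 = 6441.1260
Value of long forward = (F − K)·e^(−rT) = (6441.1260 − 6101) · e^(−0.0400·5/12)
= 340.1260 × 0.98347145 = 334.50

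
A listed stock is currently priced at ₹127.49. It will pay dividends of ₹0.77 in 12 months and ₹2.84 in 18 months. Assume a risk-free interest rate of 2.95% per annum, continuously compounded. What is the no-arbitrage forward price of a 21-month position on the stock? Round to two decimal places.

PV(dividends) I = 0.77·e^(−0.0295·12/12) + 2.84·e^(−0.0295·18/12)
I = 0.7476 + 2.7171 = 3.4647
F = (S − I)·e^(rT) = (127.49 − 3.4647) · e^(0.0295·21/12)
= 124.0253 · e^0.051625 = 124.0253 × 1.052981 = ₹130.60

₹130.60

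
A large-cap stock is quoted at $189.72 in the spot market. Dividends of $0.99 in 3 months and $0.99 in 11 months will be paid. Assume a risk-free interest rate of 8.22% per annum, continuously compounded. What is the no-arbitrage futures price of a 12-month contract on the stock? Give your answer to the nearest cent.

$203.92

PV(dividends) I = 0.99·e^(−0.0822·3/12) + 0.99·e^(−0.0822·11/12)
I = 0.9699 + 0.9181 = 1.8880
F = (S − I)·e^(rT) = (189.72 − 1.8880) · e^(0.0822·12/12)
= 187.8320 · e^0.082200 = 187.8320 × 1.085673 = $203.92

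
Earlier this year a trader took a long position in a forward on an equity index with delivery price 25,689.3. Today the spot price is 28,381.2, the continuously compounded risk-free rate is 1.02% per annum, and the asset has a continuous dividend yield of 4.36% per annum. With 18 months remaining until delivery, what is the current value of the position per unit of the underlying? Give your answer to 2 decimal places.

1285.22

Current fair forward for the remaining 18 months: F = S·e^((r − q)·T), (r − q) = 0.0102 − 0.0436 = -0.0334
F = 28381.2 · e^(-0.0334 × 18/12) = 28381.2 × 0.95113431 = 26994.3331
Value of long forward = (F − K)·e^(−rT) = (26994.3331 − 25689.3) · e^(−0.0102·18/12)
= 1305.0331 × 0.98481645 = 1285.22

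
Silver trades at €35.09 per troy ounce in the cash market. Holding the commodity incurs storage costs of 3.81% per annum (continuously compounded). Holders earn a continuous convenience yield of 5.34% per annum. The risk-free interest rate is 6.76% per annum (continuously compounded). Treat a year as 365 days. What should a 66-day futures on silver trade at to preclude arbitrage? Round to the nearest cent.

Net carry = r + u − y = 0.0676 + 0.0381 − 0.0534 = 0.0523
F = S·e^((r+u−y)T) = 35.09 · e^(0.0523 × 66/365) = 35.09 · e^0.009457
= 35.09 × 1.009502 = €35.42 per troy ounce

€35.42 per troy ounce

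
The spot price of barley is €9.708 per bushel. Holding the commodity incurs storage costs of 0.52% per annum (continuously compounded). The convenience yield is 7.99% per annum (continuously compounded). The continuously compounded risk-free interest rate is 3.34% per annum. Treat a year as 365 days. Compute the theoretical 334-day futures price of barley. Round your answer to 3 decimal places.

€9.348 per bushel

Net carry = r + u − y = 0.0334 + 0.0052 − 0.0799 = -0.0413
F = S·e^((r+u−y)T) = 9.708 · e^(-0.0413 × 334/365) = 9.708 · e^-0.037792
= 9.708 × 0.962913 = €9.348 per bushel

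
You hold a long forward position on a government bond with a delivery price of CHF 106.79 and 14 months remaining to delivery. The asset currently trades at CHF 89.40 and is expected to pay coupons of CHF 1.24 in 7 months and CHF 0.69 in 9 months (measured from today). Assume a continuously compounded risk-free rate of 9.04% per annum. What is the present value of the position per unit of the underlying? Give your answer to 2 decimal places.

-CHF 8.52

PV(remaining coupons) I = 1.24·e^(−0.0904·7/12) + 0.69·e^(−0.0904·9/12) = 1.8211
Current forward F = (S − I)·e^(rT) = (89.40 − 1.8211)·e^(0.0904·14/12) = 87.5789 × 1.111229 = 97.3202
Value (long) = (F − K)·e^(−rT) = (97.3202 − 106.79) × 0.899904 = -8.5219
Value = -CHF 8.52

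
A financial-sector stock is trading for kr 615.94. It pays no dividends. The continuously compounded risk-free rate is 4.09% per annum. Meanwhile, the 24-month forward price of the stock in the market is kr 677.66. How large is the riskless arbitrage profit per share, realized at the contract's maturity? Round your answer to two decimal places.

kr 9.22 per share

Fair forward: F* = S·e^(carry·T), with carry = r = 0.0409
F* = 615.94 · e^(0.0409 × 24/12) = 615.94 · e^0.081800 = 615.94 × 1.085239 = kr 668.4421
Market kr 677.66 > fair kr 668.4421: forward overpriced → cash-and-carry (buy spot, short the forward).
At maturity, profit = |F_mkt − F*| = |677.66 − 668.4421| = kr 9.22 per share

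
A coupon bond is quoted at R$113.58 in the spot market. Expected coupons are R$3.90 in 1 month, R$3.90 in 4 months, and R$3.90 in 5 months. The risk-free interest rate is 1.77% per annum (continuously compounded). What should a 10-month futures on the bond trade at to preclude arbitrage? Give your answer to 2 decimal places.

PV(coupons) I = 3.90·e^(−0.0177·1/12) + 3.90·e^(−0.0177·4/12) + 3.90·e^(−0.0177·5/12)
I = 3.8943 + 3.8771 + 3.8713 = 11.6427
F = (S − I)·e^(rT) = (113.58 − 11.6427) · e^(0.0177·10/12)
= 101.9373 · e^0.014750 = 101.9373 × 1.014859 = R$103.45

R$103.45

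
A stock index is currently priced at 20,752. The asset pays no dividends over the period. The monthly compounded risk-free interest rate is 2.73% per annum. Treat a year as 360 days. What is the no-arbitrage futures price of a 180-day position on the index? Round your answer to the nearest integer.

21,037

F = S · (1+r/12)^(12T)
= 20752 × 1.013728
F = 21,037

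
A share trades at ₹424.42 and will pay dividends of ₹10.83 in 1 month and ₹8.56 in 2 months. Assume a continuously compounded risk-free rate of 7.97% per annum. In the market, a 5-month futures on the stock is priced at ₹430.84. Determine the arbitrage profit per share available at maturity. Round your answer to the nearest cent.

PV(dividends) I = 10.83·e^(−0.0797·1/12) + 8.56·e^(−0.0797·2/12) = 19.2054
Fair futures F* = (S − I)·e^(rT) = (424.42 − 19.2054)·e^0.033208 = 405.2146 × 1.033766 = 418.8971
Market ₹430.84 > fair 418.8971: forward overpriced → cash-and-carry (borrow at r, buy the stock and collect the dividends, short the forward).
Profit at T = |F_mkt − F*| = |430.84 − 418.8971| = ₹11.94 per share

₹11.94 per share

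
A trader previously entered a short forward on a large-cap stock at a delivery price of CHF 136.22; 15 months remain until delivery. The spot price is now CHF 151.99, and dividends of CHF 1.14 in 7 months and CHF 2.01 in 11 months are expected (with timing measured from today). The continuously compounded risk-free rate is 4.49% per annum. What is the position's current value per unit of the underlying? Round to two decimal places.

-CHF 20.17

PV(remaining dividends) I = 1.14·e^(−0.0449·7/12) + 2.01·e^(−0.0449·11/12) = 3.0395
Current forward F = (S − I)·e^(rT) = (151.99 − 3.0395)·e^(0.0449·15/12) = 148.9505 × 1.057730 = 157.5494
Value (long) = (F − K)·e^(−rT) = (157.5494 − 136.22) × 0.945421 = 20.1653
Short position value = −(long value) = -CHF 20.17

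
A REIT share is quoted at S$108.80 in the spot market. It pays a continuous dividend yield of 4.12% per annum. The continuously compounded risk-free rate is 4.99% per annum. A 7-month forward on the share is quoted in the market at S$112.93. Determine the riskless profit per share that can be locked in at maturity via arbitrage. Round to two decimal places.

Fair forward: F* = S·e^(carry·T), with carry = (r − q) = 0.0499 − 0.0412 = 0.0087
F* = 108.80 · e^(0.0087 × 7/12) = 108.80 · e^0.005075 = 108.80 × 1.005088 = S$109.3536
Market S$112.93 > fair S$109.3536: forward overpriced → cash-and-carry (buy spot, short the forward).
At maturity, profit = |F_mkt − F*| = |112.93 − 109.3536| = S$3.58 per share

S$3.58 per share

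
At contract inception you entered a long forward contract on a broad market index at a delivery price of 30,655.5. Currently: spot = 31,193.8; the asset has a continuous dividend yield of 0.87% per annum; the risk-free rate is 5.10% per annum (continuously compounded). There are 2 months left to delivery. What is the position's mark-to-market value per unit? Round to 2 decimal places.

Current fair forward for the remaining 2 months: F = S·e^((r − q)·T), (r − q) = 0.0510 − 0.0087 = 0.0423
F = 31193.8 · e^(0.0423 × 2/12) = 31193.8 × 1.00707491 = 31414.4933
Value of long forward = (F − K)·e^(−rT) = (31414.4933 − 30655.5) · e^(−0.0510·2/12)
= 758.9933 × 0.99153602 = 752.57

752.57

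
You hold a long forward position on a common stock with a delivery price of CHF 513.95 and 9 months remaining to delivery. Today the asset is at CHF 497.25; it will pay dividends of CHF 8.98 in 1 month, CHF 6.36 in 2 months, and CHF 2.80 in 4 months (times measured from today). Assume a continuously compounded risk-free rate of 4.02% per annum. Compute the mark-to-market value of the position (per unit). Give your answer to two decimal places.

PV(remaining dividends) I = 8.98·e^(−0.0402·1/12) + 6.36·e^(−0.0402·2/12) + 2.80·e^(−0.0402·4/12) = 18.0302
Current forward F = (S − I)·e^(rT) = (497.25 − 18.0302)·e^(0.0402·9/12) = 479.2198 × 1.030609 = 493.8882
Value (long) = (F − K)·e^(−rT) = (493.8882 − 513.95) × 0.970300 = -19.4660
Value = -CHF 19.47

-CHF 19.47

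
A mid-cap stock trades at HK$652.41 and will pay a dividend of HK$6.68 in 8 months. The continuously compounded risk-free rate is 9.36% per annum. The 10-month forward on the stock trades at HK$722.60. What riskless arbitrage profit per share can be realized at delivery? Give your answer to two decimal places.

HK$24.05 per share

PV(dividends) I = 6.68·e^(−0.0936·8/12) = 6.2759
Fair forward F* = (S − I)·e^(rT) = (652.41 − 6.2759)·e^0.078000 = 646.1341 × 1.081123 = 698.5504
Market HK$722.60 > fair 698.5504: forward overpriced → cash-and-carry (borrow at r, buy the stock and collect the dividends, short the forward).
Profit at T = |F_mkt − F*| = |722.60 − 698.5504| = HK$24.05 per share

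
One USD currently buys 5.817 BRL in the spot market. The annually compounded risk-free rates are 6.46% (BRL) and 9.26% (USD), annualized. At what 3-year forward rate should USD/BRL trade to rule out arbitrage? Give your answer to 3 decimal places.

By covered interest parity, F = S · (1+r_BRL)^T / (1+r_USD)^T
= 5.817 × 1.206589 / 1.304318 = 5.817 × 0.925073
F = 5.381 BRL per USD

5.381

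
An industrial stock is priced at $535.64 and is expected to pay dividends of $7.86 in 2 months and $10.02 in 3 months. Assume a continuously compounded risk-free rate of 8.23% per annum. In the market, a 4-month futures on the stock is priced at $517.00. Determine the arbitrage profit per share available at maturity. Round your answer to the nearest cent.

$15.48 per share

PV(dividends) I = 7.86·e^(−0.0823·2/12) + 10.02·e^(−0.0823·3/12) = 17.5689
Fair futures F* = (S − I)·e^(rT) = (535.64 − 17.5689)·e^0.027433 = 518.0711 × 1.027813 = 532.4802
Market $517.00 < fair 532.4802: forward underpriced → reverse cash-and-carry (short the stock, invest proceeds at r, pay the dividends, go long the forward).
Profit at T = |F_mkt − F*| = |517.00 − 532.4802| = $15.48 per share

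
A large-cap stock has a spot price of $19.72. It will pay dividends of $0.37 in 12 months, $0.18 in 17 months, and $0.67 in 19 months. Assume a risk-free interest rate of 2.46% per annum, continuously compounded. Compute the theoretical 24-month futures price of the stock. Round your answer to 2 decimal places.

$19.48

PV(dividends) I = 0.37·e^(−0.0246·12/12) + 0.18·e^(−0.0246·17/12) + 0.67·e^(−0.0246·19/12)
I = 0.3610 + 0.1738 + 0.6444 = 1.1792
F = (S − I)·e^(rT) = (19.72 − 1.1792) · e^(0.0246·24/12)
= 18.5408 · e^0.049200 = 18.5408 × 1.050430 = $19.48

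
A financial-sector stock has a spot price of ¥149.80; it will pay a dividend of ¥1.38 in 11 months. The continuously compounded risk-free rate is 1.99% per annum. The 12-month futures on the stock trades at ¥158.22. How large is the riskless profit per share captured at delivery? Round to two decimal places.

¥6.79 per share

PV(dividends) I = 1.38·e^(−0.0199·11/12) = 1.3551
Fair futures F* = (S − I)·e^(rT) = (149.80 − 1.3551)·e^0.019900 = 148.4449 × 1.020099 = 151.4285
Market ¥158.22 > fair 151.4285: forward overpriced → cash-and-carry (borrow at r, buy the stock and collect the dividends, short the forward).
Profit at T = |F_mkt − F*| = |158.22 − 151.4285| = ¥6.79 per share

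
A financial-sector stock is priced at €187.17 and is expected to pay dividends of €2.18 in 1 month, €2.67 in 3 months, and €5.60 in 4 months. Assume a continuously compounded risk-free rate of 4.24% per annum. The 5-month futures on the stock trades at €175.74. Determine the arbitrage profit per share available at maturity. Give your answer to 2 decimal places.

PV(dividends) I = 2.18·e^(−0.0424·1/12) + 2.67·e^(−0.0424·3/12) + 5.60·e^(−0.0424·4/12) = 10.3356
Fair futures F* = (S − I)·e^(rT) = (187.17 − 10.3356)·e^0.017667 = 176.8344 × 1.017824 = 179.9863
Market €175.74 < fair 179.9863: forward underpriced → reverse cash-and-carry (short the stock, invest proceeds at r, pay the dividends, go long the forward).
Profit at T = |F_mkt − F*| = |175.74 − 179.9863| = €4.25 per share

€4.25 per share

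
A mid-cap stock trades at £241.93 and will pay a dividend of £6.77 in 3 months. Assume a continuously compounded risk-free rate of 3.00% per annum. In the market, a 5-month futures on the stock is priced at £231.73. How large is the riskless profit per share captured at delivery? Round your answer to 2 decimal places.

PV(dividends) I = 6.77·e^(−0.0300·3/12) = 6.7194
Fair futures F* = (S − I)·e^(rT) = (241.93 − 6.7194)·e^0.012500 = 235.2106 × 1.012578 = 238.1691
Market £231.73 < fair 238.1691: forward underpriced → reverse cash-and-carry (short the stock, invest proceeds at r, pay the dividends, go long the forward).
Profit at T = |F_mkt − F*| = |231.73 − 238.1691| = £6.44 per share

£6.44 per share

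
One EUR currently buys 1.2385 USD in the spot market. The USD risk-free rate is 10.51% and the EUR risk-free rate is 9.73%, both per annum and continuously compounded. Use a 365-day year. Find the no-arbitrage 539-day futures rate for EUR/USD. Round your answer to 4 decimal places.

1.2528

F = S·e^((r_USD − r_EUR)T) = 1.2385 · e^((0.1051 − 0.0973) × 539/365)
= 1.2385 · e^0.011518 = 1.2385 × 1.011585
F = 1.2528 USD per EUR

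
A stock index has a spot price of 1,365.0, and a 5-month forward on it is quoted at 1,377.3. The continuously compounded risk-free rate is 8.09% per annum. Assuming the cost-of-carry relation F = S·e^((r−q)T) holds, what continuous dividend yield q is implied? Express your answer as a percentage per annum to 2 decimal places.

5.94%

From F = S·e^((r−q)T): (r − q) = ln(F/S)/T
ln(1377.3/1365.0) = ln(1.009011) = 0.008971
(r − q) = 0.008971 / (5/12) = 0.021530
q = r − ln(F/S)/T = 0.0809 − 0.021530 = 0.059370
q = 5.94%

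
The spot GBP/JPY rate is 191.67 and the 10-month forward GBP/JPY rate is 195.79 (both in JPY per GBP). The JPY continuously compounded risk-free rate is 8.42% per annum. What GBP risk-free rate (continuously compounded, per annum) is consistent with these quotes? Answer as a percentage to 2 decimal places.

F = S·e^((r_JPY − r_GBP)T) ⇒ r_GBP = r_JPY − ln(F/S)/T
ln(195.79/191.67) = 0.021268; /(10/12) = 0.025522
r_GBP = 0.0842 − 0.025522 = 0.058678
r_GBP = 5.87%

5.87%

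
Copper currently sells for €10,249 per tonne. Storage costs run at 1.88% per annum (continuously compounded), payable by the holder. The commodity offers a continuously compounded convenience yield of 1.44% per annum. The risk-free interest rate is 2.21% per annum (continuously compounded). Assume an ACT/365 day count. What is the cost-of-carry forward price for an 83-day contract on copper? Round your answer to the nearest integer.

€10,311 per tonne

Net carry = r + u − y = 0.0221 + 0.0188 − 0.0144 = 0.0265
F = S·e^((r+u−y)T) = 10249 · e^(0.0265 × 83/365) = 10249 · e^0.006026
= 10249 × 1.006044 = €10,311 per tonne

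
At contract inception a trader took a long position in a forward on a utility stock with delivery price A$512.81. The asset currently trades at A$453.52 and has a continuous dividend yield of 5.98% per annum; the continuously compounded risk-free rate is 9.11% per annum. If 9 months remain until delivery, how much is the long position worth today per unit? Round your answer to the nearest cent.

Current fair forward for the remaining 9 months: F = S·e^((r − q)·T), (r − q) = 0.0911 − 0.0598 = 0.0313
F = 453.52 · e^(0.0313 × 9/12) = 453.52 × 1.023753 = 464.2925
Value of long forward = (F − K)·e^(−rT) = (464.2925 − 512.81) · e^(−0.0911·9/12)
= -48.5175 × 0.933957 = -45.31

-A$45.31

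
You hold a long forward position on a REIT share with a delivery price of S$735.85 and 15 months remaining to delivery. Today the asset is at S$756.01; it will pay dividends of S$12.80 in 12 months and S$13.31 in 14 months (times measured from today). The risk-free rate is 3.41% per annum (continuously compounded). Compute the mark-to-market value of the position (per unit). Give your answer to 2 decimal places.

PV(remaining dividends) I = 12.80·e^(−0.0341·12/12) + 13.31·e^(−0.0341·14/12) = 25.1618
Current forward F = (S − I)·e^(rT) = (756.01 − 25.1618)·e^(0.0341·15/12) = 730.8482 × 1.043546 = 762.6737
Value (long) = (F − K)·e^(−rT) = (762.6737 − 735.85) × 0.958271 = 25.7044
Value = S$25.70

S$25.70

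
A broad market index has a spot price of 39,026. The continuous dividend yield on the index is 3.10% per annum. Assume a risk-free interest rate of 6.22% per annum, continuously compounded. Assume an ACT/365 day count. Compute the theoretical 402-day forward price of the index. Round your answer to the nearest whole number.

40,390

F = S·e^((r − q)T) = 39026 · e^((0.0622 − 0.0310) × 402/365)
= 39026 · e^0.034363 = 39026 × 1.034960
F = 40,390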